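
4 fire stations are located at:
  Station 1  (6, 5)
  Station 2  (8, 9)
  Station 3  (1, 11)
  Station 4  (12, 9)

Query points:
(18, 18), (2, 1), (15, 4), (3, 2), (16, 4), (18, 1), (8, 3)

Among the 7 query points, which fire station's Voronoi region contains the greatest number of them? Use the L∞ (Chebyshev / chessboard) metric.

Station 4

(18, 18) — d to each: Station 1:13, Station 2:10, Station 3:17, Station 4:9 → nearest is Station 4
(2, 1) — d to each: Station 1:4, Station 2:8, Station 3:10, Station 4:10 → nearest is Station 1
(15, 4) — d to each: Station 1:9, Station 2:7, Station 3:14, Station 4:5 → nearest is Station 4
(3, 2) — d to each: Station 1:3, Station 2:7, Station 3:9, Station 4:9 → nearest is Station 1
(16, 4) — d to each: Station 1:10, Station 2:8, Station 3:15, Station 4:5 → nearest is Station 4
(18, 1) — d to each: Station 1:12, Station 2:10, Station 3:17, Station 4:8 → nearest is Station 4
(8, 3) — d to each: Station 1:2, Station 2:6, Station 3:8, Station 4:6 → nearest is Station 1
Tally — Station 1:3, Station 4:4. Station 4 captures the most (4).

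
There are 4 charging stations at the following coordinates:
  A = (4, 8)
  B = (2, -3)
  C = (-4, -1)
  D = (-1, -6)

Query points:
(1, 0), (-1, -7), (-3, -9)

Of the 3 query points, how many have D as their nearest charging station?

(1, 0) — d² to each: A:73, B:10, C:26, D:40 → nearest is B
(-1, -7) — d² to each: A:250, B:25, C:45, D:1 → nearest is D
(-3, -9) — d² to each: A:338, B:61, C:65, D:13 → nearest is D
2 of the 3 points have D as nearest.

2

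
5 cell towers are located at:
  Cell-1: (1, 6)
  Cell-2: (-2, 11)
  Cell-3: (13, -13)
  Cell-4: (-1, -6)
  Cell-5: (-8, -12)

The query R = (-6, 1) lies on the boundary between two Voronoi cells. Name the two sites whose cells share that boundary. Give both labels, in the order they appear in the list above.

Squared distances from R to each site:
d²(R, Cell-1) = 49 + 25 = 74
d²(R, Cell-2) = 16 + 100 = 116
d²(R, Cell-3) = 361 + 196 = 557
d²(R, Cell-4) = 25 + 49 = 74
d²(R, Cell-5) = 4 + 169 = 173
R is equidistant from Cell-1 and Cell-4 (both at squared distance 74), and every other site is strictly farther — so R lies on the Cell-1–Cell-4 Voronoi edge.

Cell-1 and Cell-4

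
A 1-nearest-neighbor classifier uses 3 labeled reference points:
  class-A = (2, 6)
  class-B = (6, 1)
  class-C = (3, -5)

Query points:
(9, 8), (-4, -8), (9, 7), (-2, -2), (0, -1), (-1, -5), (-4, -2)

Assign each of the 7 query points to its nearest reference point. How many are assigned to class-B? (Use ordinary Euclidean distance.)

(9, 8) — d² to each: class-A:53, class-B:58, class-C:205 → nearest is class-A
(-4, -8) — d² to each: class-A:232, class-B:181, class-C:58 → nearest is class-C
(9, 7) — d² to each: class-A:50, class-B:45, class-C:180 → nearest is class-B
(-2, -2) — d² to each: class-A:80, class-B:73, class-C:34 → nearest is class-C
(0, -1) — d² to each: class-A:53, class-B:40, class-C:25 → nearest is class-C
(-1, -5) — d² to each: class-A:130, class-B:85, class-C:16 → nearest is class-C
(-4, -2) — d² to each: class-A:100, class-B:109, class-C:58 → nearest is class-C
1 of the 7 points has class-B as nearest.

1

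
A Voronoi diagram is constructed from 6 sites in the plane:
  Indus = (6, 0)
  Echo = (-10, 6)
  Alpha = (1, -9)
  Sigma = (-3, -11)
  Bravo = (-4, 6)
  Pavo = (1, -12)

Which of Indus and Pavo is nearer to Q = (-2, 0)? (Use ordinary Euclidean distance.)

Compare squared distances:
d²(Q, Indus) = (-2−6)² + (0−0)² = 64 + 0 = 64
d²(Q, Pavo) = (-2−1)² + (0−(-12))² = 9 + 144 = 153
64 < 153, so Indus is closer.

Indus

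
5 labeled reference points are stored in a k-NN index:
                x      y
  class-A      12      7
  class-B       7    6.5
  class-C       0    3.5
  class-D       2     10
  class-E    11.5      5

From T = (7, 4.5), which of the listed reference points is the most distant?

class-D

Squared Euclidean distances:
d²(T, class-A) = (7−12)² + (4.5−7)² = 25 + 6.25 = 31.25
d²(T, class-B) = (7−7)² + (4.5−6.5)² = 0 + 4 = 4
d²(T, class-C) = (7−0)² + (4.5−3.5)² = 49 + 1 = 50
d²(T, class-D) = (7−2)² + (4.5−10)² = 25 + 30.25 = 55.25
d²(T, class-E) = (7−11.5)² + (4.5−5)² = 20.25 + 0.25 = 20.5
The largest is to class-D.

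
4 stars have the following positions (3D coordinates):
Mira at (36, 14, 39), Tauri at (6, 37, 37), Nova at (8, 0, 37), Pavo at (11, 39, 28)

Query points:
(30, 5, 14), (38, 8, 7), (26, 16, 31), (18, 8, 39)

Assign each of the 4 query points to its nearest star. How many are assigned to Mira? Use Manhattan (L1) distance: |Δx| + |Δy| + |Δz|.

(30, 5, 14) — d to each: Mira:40, Tauri:79, Nova:50, Pavo:67 → nearest is Mira
(38, 8, 7) — d to each: Mira:40, Tauri:91, Nova:68, Pavo:79 → nearest is Mira
(26, 16, 31) — d to each: Mira:20, Tauri:47, Nova:40, Pavo:41 → nearest is Mira
(18, 8, 39) — d to each: Mira:24, Tauri:43, Nova:20, Pavo:49 → nearest is Nova
3 of the 4 points have Mira as nearest.

3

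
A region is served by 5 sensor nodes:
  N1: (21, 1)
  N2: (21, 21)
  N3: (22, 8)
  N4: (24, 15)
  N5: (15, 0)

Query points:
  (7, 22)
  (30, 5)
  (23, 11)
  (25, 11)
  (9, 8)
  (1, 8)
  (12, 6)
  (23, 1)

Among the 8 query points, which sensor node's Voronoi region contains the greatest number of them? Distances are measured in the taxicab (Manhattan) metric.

(7, 22) — d to each: N1:35, N2:15, N3:29, N4:24, N5:30 → nearest is N2
(30, 5) — d to each: N1:13, N2:25, N3:11, N4:16, N5:20 → nearest is N3
(23, 11) — d to each: N1:12, N2:12, N3:4, N4:5, N5:19 → nearest is N3
(25, 11) — d to each: N1:14, N2:14, N3:6, N4:5, N5:21 → nearest is N4
(9, 8) — d to each: N1:19, N2:25, N3:13, N4:22, N5:14 → nearest is N3
(1, 8) — d to each: N1:27, N2:33, N3:21, N4:30, N5:22 → nearest is N3
(12, 6) — d to each: N1:14, N2:24, N3:12, N4:21, N5:9 → nearest is N5
(23, 1) — d to each: N1:2, N2:22, N3:8, N4:15, N5:9 → nearest is N1
Tally — N1:1, N2:1, N3:4, N4:1, N5:1. N3 captures the most (4).

N3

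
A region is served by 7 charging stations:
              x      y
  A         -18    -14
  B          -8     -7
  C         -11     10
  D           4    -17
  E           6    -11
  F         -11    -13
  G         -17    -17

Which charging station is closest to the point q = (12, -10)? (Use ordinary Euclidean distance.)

E

Squared Euclidean distances:
|qA|² = 900 + 16 = 916
|qB|² = 400 + 9 = 409
|qC|² = 529 + 400 = 929
|qD|² = 64 + 49 = 113
|qE|² = 36 + 1 = 37
|qF|² = 529 + 9 = 538
|qG|² = 841 + 49 = 890
E is nearest.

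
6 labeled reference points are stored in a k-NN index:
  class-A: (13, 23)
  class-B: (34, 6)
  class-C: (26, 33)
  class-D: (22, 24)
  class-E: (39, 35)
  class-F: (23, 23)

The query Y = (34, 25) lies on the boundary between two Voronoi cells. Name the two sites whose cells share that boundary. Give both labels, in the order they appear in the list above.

class-E and class-F

Squared distances from Y to each site:
d²(Y, class-A) = 441 + 4 = 445
d²(Y, class-B) = 0 + 361 = 361
d²(Y, class-C) = 64 + 64 = 128
d²(Y, class-D) = 144 + 1 = 145
d²(Y, class-E) = 25 + 100 = 125
d²(Y, class-F) = 121 + 4 = 125
Y is equidistant from class-E and class-F (both at squared distance 125), and every other site is strictly farther — so Y lies on the class-E–class-F Voronoi edge.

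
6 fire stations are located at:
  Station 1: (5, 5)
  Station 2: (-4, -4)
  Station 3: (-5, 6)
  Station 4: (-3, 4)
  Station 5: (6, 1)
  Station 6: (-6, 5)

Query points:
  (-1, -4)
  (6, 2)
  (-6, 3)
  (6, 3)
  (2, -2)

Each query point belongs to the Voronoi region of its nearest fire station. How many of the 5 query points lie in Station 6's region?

(-1, -4) — d² to each: Station 1:117, Station 2:9, Station 3:116, Station 4:68, Station 5:74, Station 6:106 → nearest is Station 2
(6, 2) — d² to each: Station 1:10, Station 2:136, Station 3:137, Station 4:85, Station 5:1, Station 6:153 → nearest is Station 5
(-6, 3) — d² to each: Station 1:125, Station 2:53, Station 3:10, Station 4:10, Station 5:148, Station 6:4 → nearest is Station 6
(6, 3) — d² to each: Station 1:5, Station 2:149, Station 3:130, Station 4:82, Station 5:4, Station 6:148 → nearest is Station 5
(2, -2) — d² to each: Station 1:58, Station 2:40, Station 3:113, Station 4:61, Station 5:25, Station 6:113 → nearest is Station 5
1 of the 5 points has Station 6 as nearest.

1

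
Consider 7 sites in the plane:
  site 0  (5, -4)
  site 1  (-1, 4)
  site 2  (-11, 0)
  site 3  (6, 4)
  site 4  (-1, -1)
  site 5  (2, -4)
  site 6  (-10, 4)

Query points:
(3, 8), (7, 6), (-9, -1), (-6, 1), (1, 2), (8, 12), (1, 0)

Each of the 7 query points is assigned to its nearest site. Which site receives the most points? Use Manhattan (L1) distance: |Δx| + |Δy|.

(3, 8) — d to each: site 0:14, site 1:8, site 2:22, site 3:7, site 4:13, site 5:13, site 6:17 → nearest is site 3
(7, 6) — d to each: site 0:12, site 1:10, site 2:24, site 3:3, site 4:15, site 5:15, site 6:19 → nearest is site 3
(-9, -1) — d to each: site 0:17, site 1:13, site 2:3, site 3:20, site 4:8, site 5:14, site 6:6 → nearest is site 2
(-6, 1) — d to each: site 0:16, site 1:8, site 2:6, site 3:15, site 4:7, site 5:13, site 6:7 → nearest is site 2
(1, 2) — d to each: site 0:10, site 1:4, site 2:14, site 3:7, site 4:5, site 5:7, site 6:13 → nearest is site 1
(8, 12) — d to each: site 0:19, site 1:17, site 2:31, site 3:10, site 4:22, site 5:22, site 6:26 → nearest is site 3
(1, 0) — d to each: site 0:8, site 1:6, site 2:12, site 3:9, site 4:3, site 5:5, site 6:15 → nearest is site 4
Tally — site 1:1, site 2:2, site 3:3, site 4:1. site 3 captures the most (3).

site 3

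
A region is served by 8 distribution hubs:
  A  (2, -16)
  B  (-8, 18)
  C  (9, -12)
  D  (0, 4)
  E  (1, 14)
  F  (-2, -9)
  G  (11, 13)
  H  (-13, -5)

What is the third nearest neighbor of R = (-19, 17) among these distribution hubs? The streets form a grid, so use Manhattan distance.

H

d(R,A) = 21 + 33 = 54
d(R,B) = 11 + 1 = 12
d(R,C) = 28 + 29 = 57
d(R,D) = 19 + 13 = 32
d(R,E) = 20 + 3 = 23
d(R,F) = 17 + 26 = 43
d(R,G) = 30 + 4 = 34
d(R,H) = 6 + 22 = 28
Sorted ascending: B, E, H, D, … — the third-nearest is H.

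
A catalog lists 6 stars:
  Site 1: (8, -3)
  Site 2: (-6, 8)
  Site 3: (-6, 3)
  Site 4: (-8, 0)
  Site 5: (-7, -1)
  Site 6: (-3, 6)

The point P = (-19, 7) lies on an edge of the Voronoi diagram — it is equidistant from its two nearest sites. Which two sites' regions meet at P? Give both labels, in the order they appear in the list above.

Squared distances from P to each site:
d²(P, Site 1) = (-19−8)² + (7−(-3))² = 729 + 100 = 829
d²(P, Site 2) = (-19−(-6))² + (7−8)² = 169 + 1 = 170
d²(P, Site 3) = (-19−(-6))² + (7−3)² = 169 + 16 = 185
d²(P, Site 4) = (-19−(-8))² + (7−0)² = 121 + 49 = 170
d²(P, Site 5) = (-19−(-7))² + (7−(-1))² = 144 + 64 = 208
d²(P, Site 6) = (-19−(-3))² + (7−6)² = 256 + 1 = 257
P is equidistant from Site 2 and Site 4 (both at squared distance 170), and every other site is strictly farther — so P lies on the Site 2–Site 4 Voronoi edge.

Site 2 and Site 4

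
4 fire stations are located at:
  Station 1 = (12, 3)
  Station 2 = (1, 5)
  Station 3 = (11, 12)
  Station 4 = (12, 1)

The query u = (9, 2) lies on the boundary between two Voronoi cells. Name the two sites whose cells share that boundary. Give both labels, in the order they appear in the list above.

Squared distances from u to each site:
d²(u, Station 1) = (9−12)² + (2−3)² = 9 + 1 = 10
d²(u, Station 2) = (9−1)² + (2−5)² = 64 + 9 = 73
d²(u, Station 3) = (9−11)² + (2−12)² = 4 + 100 = 104
d²(u, Station 4) = (9−12)² + (2−1)² = 9 + 1 = 10
u is equidistant from Station 1 and Station 4 (both at squared distance 10), and every other site is strictly farther — so u lies on the Station 1–Station 4 Voronoi edge.

Station 1 and Station 4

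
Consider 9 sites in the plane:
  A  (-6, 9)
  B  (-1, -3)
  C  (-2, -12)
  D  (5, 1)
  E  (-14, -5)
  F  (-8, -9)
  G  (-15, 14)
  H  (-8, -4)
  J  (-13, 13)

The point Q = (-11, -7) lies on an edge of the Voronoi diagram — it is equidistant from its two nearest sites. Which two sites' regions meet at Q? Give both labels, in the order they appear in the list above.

Squared distances from Q to each site:
|QA|² = (-11−(-6))² + (-7−9)² = 25 + 256 = 281
|QB|² = (-11−(-1))² + (-7−(-3))² = 100 + 16 = 116
|QC|² = (-11−(-2))² + (-7−(-12))² = 81 + 25 = 106
|QD|² = (-11−5)² + (-7−1)² = 256 + 64 = 320
|QE|² = (-11−(-14))² + (-7−(-5))² = 9 + 4 = 13
|QF|² = (-11−(-8))² + (-7−(-9))² = 9 + 4 = 13
|QG|² = (-11−(-15))² + (-7−14)² = 16 + 441 = 457
|QH|² = (-11−(-8))² + (-7−(-4))² = 9 + 9 = 18
|QJ|² = (-11−(-13))² + (-7−13)² = 4 + 400 = 404
Q is equidistant from E and F (both at squared distance 13), and every other site is strictly farther — so Q lies on the E–F Voronoi edge.

E and F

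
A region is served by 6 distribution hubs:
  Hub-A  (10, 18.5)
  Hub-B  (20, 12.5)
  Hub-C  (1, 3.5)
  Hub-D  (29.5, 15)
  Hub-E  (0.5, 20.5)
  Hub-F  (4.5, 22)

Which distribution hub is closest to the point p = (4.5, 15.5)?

Compare squared distances (the ordering matches that of the actual distances):
d²(p, Hub-A) = (4.5−10)² + (15.5−18.5)² = 30.25 + 9 = 39.25
d²(p, Hub-B) = (4.5−20)² + (15.5−12.5)² = 240.25 + 9 = 249.25
d²(p, Hub-C) = (4.5−1)² + (15.5−3.5)² = 12.25 + 144 = 156.25
d²(p, Hub-D) = (4.5−29.5)² + (15.5−15)² = 625 + 0.25 = 625.25
d²(p, Hub-E) = (4.5−0.5)² + (15.5−20.5)² = 16 + 25 = 41
d²(p, Hub-F) = (4.5−4.5)² + (15.5−22)² = 0 + 42.25 = 42.25
Hub-A is nearest.

Hub-A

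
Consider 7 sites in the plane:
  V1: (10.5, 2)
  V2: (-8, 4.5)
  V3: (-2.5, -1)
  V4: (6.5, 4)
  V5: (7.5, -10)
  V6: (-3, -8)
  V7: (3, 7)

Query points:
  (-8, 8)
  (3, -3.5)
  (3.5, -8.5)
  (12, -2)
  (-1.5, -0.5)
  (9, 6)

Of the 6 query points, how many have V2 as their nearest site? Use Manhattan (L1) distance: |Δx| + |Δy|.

(-8, 8) — d to each: V1:24.5, V2:3.5, V3:14.5, V4:18.5, V5:33.5, V6:21, V7:12 → nearest is V2
(3, -3.5) — d to each: V1:13, V2:19, V3:8, V4:11, V5:11, V6:10.5, V7:10.5 → nearest is V3
(3.5, -8.5) — d to each: V1:17.5, V2:24.5, V3:13.5, V4:15.5, V5:5.5, V6:7, V7:16 → nearest is V5
(12, -2) — d to each: V1:5.5, V2:26.5, V3:15.5, V4:11.5, V5:12.5, V6:21, V7:18 → nearest is V1
(-1.5, -0.5) — d to each: V1:14.5, V2:11.5, V3:1.5, V4:12.5, V5:18.5, V6:9, V7:12 → nearest is V3
(9, 6) — d to each: V1:5.5, V2:18.5, V3:18.5, V4:4.5, V5:17.5, V6:26, V7:7 → nearest is V4
1 of the 6 points has V2 as nearest.

1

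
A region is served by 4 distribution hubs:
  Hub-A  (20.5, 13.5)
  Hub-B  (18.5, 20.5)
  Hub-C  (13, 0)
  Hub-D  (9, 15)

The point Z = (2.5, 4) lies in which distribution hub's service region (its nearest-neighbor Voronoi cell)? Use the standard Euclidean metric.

Squared Euclidean distances:
d²(Z, Hub-A) = (2.5−20.5)² + (4−13.5)² = 324 + 90.25 = 414.25
d²(Z, Hub-B) = (2.5−18.5)² + (4−20.5)² = 256 + 272.25 = 528.25
d²(Z, Hub-C) = (2.5−13)² + (4−0)² = 110.25 + 16 = 126.25
d²(Z, Hub-D) = (2.5−9)² + (4−15)² = 42.25 + 121 = 163.25
Hub-C is nearest.

Hub-C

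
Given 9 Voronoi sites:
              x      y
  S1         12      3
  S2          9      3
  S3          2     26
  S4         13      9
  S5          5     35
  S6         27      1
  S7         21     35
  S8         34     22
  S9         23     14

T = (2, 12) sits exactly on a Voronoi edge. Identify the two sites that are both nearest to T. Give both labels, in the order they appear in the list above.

Squared distances from T to each site:
|TS1|² = (2−12)² + (12−3)² = 100 + 81 = 181
|TS2|² = (2−9)² + (12−3)² = 49 + 81 = 130
|TS3|² = (2−2)² + (12−26)² = 0 + 196 = 196
|TS4|² = (2−13)² + (12−9)² = 121 + 9 = 130
|TS5|² = (2−5)² + (12−35)² = 9 + 529 = 538
|TS6|² = (2−27)² + (12−1)² = 625 + 121 = 746
|TS7|² = (2−21)² + (12−35)² = 361 + 529 = 890
|TS8|² = (2−34)² + (12−22)² = 1024 + 100 = 1124
|TS9|² = (2−23)² + (12−14)² = 441 + 4 = 445
T is equidistant from S2 and S4 (both at squared distance 130), and every other site is strictly farther — so T lies on the S2–S4 Voronoi edge.

S2 and S4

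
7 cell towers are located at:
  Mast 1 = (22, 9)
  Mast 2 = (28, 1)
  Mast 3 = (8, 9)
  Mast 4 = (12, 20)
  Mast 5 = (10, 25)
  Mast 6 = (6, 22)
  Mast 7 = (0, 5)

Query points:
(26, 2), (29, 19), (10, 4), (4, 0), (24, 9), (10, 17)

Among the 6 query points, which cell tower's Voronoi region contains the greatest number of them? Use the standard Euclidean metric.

Mast 1

(26, 2) — d² to each: Mast 1:65, Mast 2:5, Mast 3:373, Mast 4:520, Mast 5:785, Mast 6:800, Mast 7:685 → nearest is Mast 2
(29, 19) — d² to each: Mast 1:149, Mast 2:325, Mast 3:541, Mast 4:290, Mast 5:397, Mast 6:538, Mast 7:1037 → nearest is Mast 1
(10, 4) — d² to each: Mast 1:169, Mast 2:333, Mast 3:29, Mast 4:260, Mast 5:441, Mast 6:340, Mast 7:101 → nearest is Mast 3
(4, 0) — d² to each: Mast 1:405, Mast 2:577, Mast 3:97, Mast 4:464, Mast 5:661, Mast 6:488, Mast 7:41 → nearest is Mast 7
(24, 9) — d² to each: Mast 1:4, Mast 2:80, Mast 3:256, Mast 4:265, Mast 5:452, Mast 6:493, Mast 7:592 → nearest is Mast 1
(10, 17) — d² to each: Mast 1:208, Mast 2:580, Mast 3:68, Mast 4:13, Mast 5:64, Mast 6:41, Mast 7:244 → nearest is Mast 4
Tally — Mast 1:2, Mast 2:1, Mast 3:1, Mast 4:1, Mast 7:1. Mast 1 captures the most (2).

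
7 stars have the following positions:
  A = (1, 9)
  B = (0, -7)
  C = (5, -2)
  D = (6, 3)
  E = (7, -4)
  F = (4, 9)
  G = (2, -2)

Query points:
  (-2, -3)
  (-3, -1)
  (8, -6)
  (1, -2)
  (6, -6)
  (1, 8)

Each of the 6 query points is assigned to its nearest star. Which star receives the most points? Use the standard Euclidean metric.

(-2, -3) — d² to each: A:153, B:20, C:50, D:100, E:82, F:180, G:17 → nearest is G
(-3, -1) — d² to each: A:116, B:45, C:65, D:97, E:109, F:149, G:26 → nearest is G
(8, -6) — d² to each: A:274, B:65, C:25, D:85, E:5, F:241, G:52 → nearest is E
(1, -2) — d² to each: A:121, B:26, C:16, D:50, E:40, F:130, G:1 → nearest is G
(6, -6) — d² to each: A:250, B:37, C:17, D:81, E:5, F:229, G:32 → nearest is E
(1, 8) — d² to each: A:1, B:226, C:116, D:50, E:180, F:10, G:101 → nearest is A
Tally — A:1, E:2, G:3. G captures the most (3).

G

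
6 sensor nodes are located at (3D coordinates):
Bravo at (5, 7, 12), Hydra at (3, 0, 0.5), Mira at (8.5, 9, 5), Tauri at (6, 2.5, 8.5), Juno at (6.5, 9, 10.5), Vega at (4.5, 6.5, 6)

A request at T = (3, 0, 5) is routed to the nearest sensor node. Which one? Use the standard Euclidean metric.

Squared Euclidean distances:
d²(T, Bravo) = (3−5)² + (0−7)² + (5−12)² = 4 + 49 + 49 = 102
d²(T, Hydra) = (3−3)² + (0−0)² + (5−0.5)² = 0 + 0 + 20.25 = 20.25
d²(T, Mira) = (3−8.5)² + (0−9)² + (5−5)² = 30.25 + 81 + 0 = 111.25
d²(T, Tauri) = (3−6)² + (0−2.5)² + (5−8.5)² = 9 + 6.25 + 12.25 = 27.5
d²(T, Juno) = (3−6.5)² + (0−9)² + (5−10.5)² = 12.25 + 81 + 30.25 = 123.5
d²(T, Vega) = (3−4.5)² + (0−6.5)² + (5−6)² = 2.25 + 42.25 + 1 = 45.5
Minimum is at Hydra.

Hydra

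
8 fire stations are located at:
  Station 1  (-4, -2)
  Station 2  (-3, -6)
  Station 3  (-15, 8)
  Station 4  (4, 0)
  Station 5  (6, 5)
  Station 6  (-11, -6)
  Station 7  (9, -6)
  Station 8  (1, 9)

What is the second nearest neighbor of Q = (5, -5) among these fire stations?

Station 4

Since √ is increasing, it suffices to compare squared distances:
d²(Q, Station 1) = (5−(-4))² + (-5−(-2))² = 81 + 9 = 90
d²(Q, Station 2) = (5−(-3))² + (-5−(-6))² = 64 + 1 = 65
d²(Q, Station 3) = (5−(-15))² + (-5−8)² = 400 + 169 = 569
d²(Q, Station 4) = (5−4)² + (-5−0)² = 1 + 25 = 26
d²(Q, Station 5) = (5−6)² + (-5−5)² = 1 + 100 = 101
d²(Q, Station 6) = (5−(-11))² + (-5−(-6))² = 256 + 1 = 257
d²(Q, Station 7) = (5−9)² + (-5−(-6))² = 16 + 1 = 17
d²(Q, Station 8) = (5−1)² + (-5−9)² = 16 + 196 = 212
Sorted ascending: Station 7, Station 4, Station 2, … — the second-nearest is Station 4.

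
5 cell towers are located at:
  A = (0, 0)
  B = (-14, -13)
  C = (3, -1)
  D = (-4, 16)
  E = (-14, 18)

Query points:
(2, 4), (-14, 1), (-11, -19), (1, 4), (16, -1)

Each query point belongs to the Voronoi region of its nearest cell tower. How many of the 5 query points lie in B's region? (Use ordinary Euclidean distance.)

2

(2, 4) — d² to each: A:20, B:545, C:26, D:180, E:452 → nearest is A
(-14, 1) — d² to each: A:197, B:196, C:293, D:325, E:289 → nearest is B
(-11, -19) — d² to each: A:482, B:45, C:520, D:1274, E:1378 → nearest is B
(1, 4) — d² to each: A:17, B:514, C:29, D:169, E:421 → nearest is A
(16, -1) — d² to each: A:257, B:1044, C:169, D:689, E:1261 → nearest is C
2 of the 5 points have B as nearest.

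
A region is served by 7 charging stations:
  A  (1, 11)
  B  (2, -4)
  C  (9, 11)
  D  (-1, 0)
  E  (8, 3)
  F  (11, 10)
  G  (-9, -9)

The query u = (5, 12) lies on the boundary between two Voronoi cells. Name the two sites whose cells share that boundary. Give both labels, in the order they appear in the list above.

A and C

Squared distances from u to each site:
|uA|² = (5−1)² + (12−11)² = 16 + 1 = 17
|uB|² = (5−2)² + (12−(-4))² = 9 + 256 = 265
|uC|² = (5−9)² + (12−11)² = 16 + 1 = 17
|uD|² = (5−(-1))² + (12−0)² = 36 + 144 = 180
|uE|² = (5−8)² + (12−3)² = 9 + 81 = 90
|uF|² = (5−11)² + (12−10)² = 36 + 4 = 40
|uG|² = (5−(-9))² + (12−(-9))² = 196 + 441 = 637
u is equidistant from A and C (both at squared distance 17), and every other site is strictly farther — so u lies on the A–C Voronoi edge.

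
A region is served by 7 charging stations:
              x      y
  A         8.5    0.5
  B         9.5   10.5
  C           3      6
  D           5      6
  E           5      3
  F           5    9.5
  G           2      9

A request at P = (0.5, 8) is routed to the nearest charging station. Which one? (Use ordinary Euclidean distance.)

G

Squared Euclidean distances:
|PA|² = (0.5−8.5)² + (8−0.5)² = 64 + 56.25 = 120.25
|PB|² = (0.5−9.5)² + (8−10.5)² = 81 + 6.25 = 87.25
|PC|² = (0.5−3)² + (8−6)² = 6.25 + 4 = 10.25
|PD|² = (0.5−5)² + (8−6)² = 20.25 + 4 = 24.25
|PE|² = (0.5−5)² + (8−3)² = 20.25 + 25 = 45.25
|PF|² = (0.5−5)² + (8−9.5)² = 20.25 + 2.25 = 22.5
|PG|² = (0.5−2)² + (8−9)² = 2.25 + 1 = 3.25
The smallest is to G, so P lies in the Voronoi region of G.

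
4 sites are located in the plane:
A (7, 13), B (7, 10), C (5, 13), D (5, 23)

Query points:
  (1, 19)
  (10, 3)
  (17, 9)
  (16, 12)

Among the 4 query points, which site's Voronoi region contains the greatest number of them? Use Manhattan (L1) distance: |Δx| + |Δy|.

(1, 19) — d to each: A:12, B:15, C:10, D:8 → nearest is D
(10, 3) — d to each: A:13, B:10, C:15, D:25 → nearest is B
(17, 9) — d to each: A:14, B:11, C:16, D:26 → nearest is B
(16, 12) — d to each: A:10, B:11, C:12, D:22 → nearest is A
Tally — A:1, B:2, D:1. B captures the most (2).

B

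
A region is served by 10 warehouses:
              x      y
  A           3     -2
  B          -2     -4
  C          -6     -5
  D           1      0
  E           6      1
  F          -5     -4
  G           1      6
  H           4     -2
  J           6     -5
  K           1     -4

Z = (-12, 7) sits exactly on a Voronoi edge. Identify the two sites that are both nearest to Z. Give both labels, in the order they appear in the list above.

F and G

Squared distances from Z to each site:
|ZA|² = (-12−3)² + (7−(-2))² = 225 + 81 = 306
|ZB|² = (-12−(-2))² + (7−(-4))² = 100 + 121 = 221
|ZC|² = (-12−(-6))² + (7−(-5))² = 36 + 144 = 180
|ZD|² = (-12−1)² + (7−0)² = 169 + 49 = 218
|ZE|² = (-12−6)² + (7−1)² = 324 + 36 = 360
|ZF|² = (-12−(-5))² + (7−(-4))² = 49 + 121 = 170
|ZG|² = (-12−1)² + (7−6)² = 169 + 1 = 170
|ZH|² = (-12−4)² + (7−(-2))² = 256 + 81 = 337
|ZJ|² = (-12−6)² + (7−(-5))² = 324 + 144 = 468
|ZK|² = (-12−1)² + (7−(-4))² = 169 + 121 = 290
Z is equidistant from F and G (both at squared distance 170), and every other site is strictly farther — so Z lies on the F–G Voronoi edge.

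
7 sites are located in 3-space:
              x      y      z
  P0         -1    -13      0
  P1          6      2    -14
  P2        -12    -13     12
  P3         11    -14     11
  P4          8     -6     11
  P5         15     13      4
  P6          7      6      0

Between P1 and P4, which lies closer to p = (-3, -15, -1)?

P4

Compare squared distances:
|pP1|² = (-3−6)² + (-15−2)² + (-1−(-14))² = 81 + 289 + 169 = 539
|pP4|² = (-3−8)² + (-15−(-6))² + (-1−11)² = 121 + 81 + 144 = 346
539 > 346, so P4 is closer.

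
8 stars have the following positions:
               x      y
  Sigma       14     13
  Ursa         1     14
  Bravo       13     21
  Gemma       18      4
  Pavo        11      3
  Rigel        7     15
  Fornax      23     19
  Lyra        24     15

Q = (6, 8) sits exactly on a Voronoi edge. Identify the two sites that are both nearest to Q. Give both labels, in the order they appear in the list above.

Pavo and Rigel

Squared distances from Q to each site:
d²(Q, Sigma) = (6−14)² + (8−13)² = 64 + 25 = 89
d²(Q, Ursa) = (6−1)² + (8−14)² = 25 + 36 = 61
d²(Q, Bravo) = (6−13)² + (8−21)² = 49 + 169 = 218
d²(Q, Gemma) = (6−18)² + (8−4)² = 144 + 16 = 160
d²(Q, Pavo) = (6−11)² + (8−3)² = 25 + 25 = 50
d²(Q, Rigel) = (6−7)² + (8−15)² = 1 + 49 = 50
d²(Q, Fornax) = (6−23)² + (8−19)² = 289 + 121 = 410
d²(Q, Lyra) = (6−24)² + (8−15)² = 324 + 49 = 373
Q is equidistant from Pavo and Rigel (both at squared distance 50), and every other site is strictly farther — so Q lies on the Pavo–Rigel Voronoi edge.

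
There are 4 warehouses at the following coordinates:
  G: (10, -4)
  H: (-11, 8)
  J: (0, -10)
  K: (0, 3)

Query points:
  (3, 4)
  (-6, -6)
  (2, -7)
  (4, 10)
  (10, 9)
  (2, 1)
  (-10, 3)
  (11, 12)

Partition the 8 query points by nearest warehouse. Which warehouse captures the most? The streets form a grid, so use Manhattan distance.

(3, 4) — d to each: G:15, H:18, J:17, K:4 → nearest is K
(-6, -6) — d to each: G:18, H:19, J:10, K:15 → nearest is J
(2, -7) — d to each: G:11, H:28, J:5, K:12 → nearest is J
(4, 10) — d to each: G:20, H:17, J:24, K:11 → nearest is K
(10, 9) — d to each: G:13, H:22, J:29, K:16 → nearest is G
(2, 1) — d to each: G:13, H:20, J:13, K:4 → nearest is K
(-10, 3) — d to each: G:27, H:6, J:23, K:10 → nearest is H
(11, 12) — d to each: G:17, H:26, J:33, K:20 → nearest is G
Tally — G:2, H:1, J:2, K:3. K captures the most (3).

K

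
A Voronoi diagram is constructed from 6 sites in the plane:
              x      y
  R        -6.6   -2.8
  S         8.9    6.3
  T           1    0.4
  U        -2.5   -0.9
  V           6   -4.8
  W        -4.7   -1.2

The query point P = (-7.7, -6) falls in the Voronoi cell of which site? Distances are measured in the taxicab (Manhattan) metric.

R

d(P,R) = |-7.7−(-6.6)| + |-6−(-2.8)| = 1.1 + 3.2 = 4.3
d(P,S) = |-7.7−8.9| + |-6−6.3| = 16.6 + 12.3 = 28.9
d(P,T) = |-7.7−1| + |-6−0.4| = 8.7 + 6.4 = 15.1
d(P,U) = |-7.7−(-2.5)| + |-6−(-0.9)| = 5.2 + 5.1 = 10.3
d(P,V) = |-7.7−6| + |-6−(-4.8)| = 13.7 + 1.2 = 14.9
d(P,W) = |-7.7−(-4.7)| + |-6−(-1.2)| = 3 + 4.8 = 7.8
Minimum is at R.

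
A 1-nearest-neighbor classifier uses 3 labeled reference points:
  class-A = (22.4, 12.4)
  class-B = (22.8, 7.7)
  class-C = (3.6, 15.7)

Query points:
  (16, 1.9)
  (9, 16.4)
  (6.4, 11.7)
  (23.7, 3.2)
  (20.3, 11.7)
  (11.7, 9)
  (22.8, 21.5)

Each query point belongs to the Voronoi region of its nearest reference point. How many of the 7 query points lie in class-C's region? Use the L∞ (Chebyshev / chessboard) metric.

3

(16, 1.9) — d to each: class-A:10.5, class-B:6.8, class-C:13.8 → nearest is class-B
(9, 16.4) — d to each: class-A:13.4, class-B:13.8, class-C:5.4 → nearest is class-C
(6.4, 11.7) — d to each: class-A:16, class-B:16.4, class-C:4 → nearest is class-C
(23.7, 3.2) — d to each: class-A:9.2, class-B:4.5, class-C:20.1 → nearest is class-B
(20.3, 11.7) — d to each: class-A:2.1, class-B:4, class-C:16.7 → nearest is class-A
(11.7, 9) — d to each: class-A:10.7, class-B:11.1, class-C:8.1 → nearest is class-C
(22.8, 21.5) — d to each: class-A:9.1, class-B:13.8, class-C:19.2 → nearest is class-A
3 of the 7 points have class-C as nearest.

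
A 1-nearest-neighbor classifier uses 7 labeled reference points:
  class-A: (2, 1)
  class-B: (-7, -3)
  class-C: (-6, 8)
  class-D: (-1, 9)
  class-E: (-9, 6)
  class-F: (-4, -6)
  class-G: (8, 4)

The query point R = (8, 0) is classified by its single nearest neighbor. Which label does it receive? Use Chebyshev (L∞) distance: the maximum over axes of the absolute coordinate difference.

d(R, class-A) = max(6, 1) = 6
d(R, class-B) = max(15, 3) = 15
d(R, class-C) = max(14, 8) = 14
d(R, class-D) = max(9, 9) = 9
d(R, class-E) = max(17, 6) = 17
d(R, class-F) = max(12, 6) = 12
d(R, class-G) = max(0, 4) = 4
The smallest is to class-G, so R lies in the Voronoi region of class-G.

class-G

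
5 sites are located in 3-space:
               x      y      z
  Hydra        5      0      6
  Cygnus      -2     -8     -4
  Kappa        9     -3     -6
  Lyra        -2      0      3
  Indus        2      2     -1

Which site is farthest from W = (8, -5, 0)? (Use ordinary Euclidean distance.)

Since √ is increasing, it suffices to compare squared distances:
d²(W, Hydra) = (8−5)² + (-5−0)² + (0−6)² = 9 + 25 + 36 = 70
d²(W, Cygnus) = (8−(-2))² + (-5−(-8))² + (0−(-4))² = 100 + 9 + 16 = 125
d²(W, Kappa) = (8−9)² + (-5−(-3))² + (0−(-6))² = 1 + 4 + 36 = 41
d²(W, Lyra) = (8−(-2))² + (-5−0)² + (0−3)² = 100 + 25 + 9 = 134
d²(W, Indus) = (8−2)² + (-5−2)² + (0−(-1))² = 36 + 49 + 1 = 86
The largest is to Lyra.

Lyra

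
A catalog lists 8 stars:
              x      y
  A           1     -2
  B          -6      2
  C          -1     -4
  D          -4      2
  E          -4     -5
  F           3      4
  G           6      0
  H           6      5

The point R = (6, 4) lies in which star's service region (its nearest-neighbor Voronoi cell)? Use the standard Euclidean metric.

Squared Euclidean distances:
|RA|² = (6−1)² + (4−(-2))² = 25 + 36 = 61
|RB|² = (6−(-6))² + (4−2)² = 144 + 4 = 148
|RC|² = (6−(-1))² + (4−(-4))² = 49 + 64 = 113
|RD|² = (6−(-4))² + (4−2)² = 100 + 4 = 104
|RE|² = (6−(-4))² + (4−(-5))² = 100 + 81 = 181
|RF|² = (6−3)² + (4−4)² = 9 + 0 = 9
|RG|² = (6−6)² + (4−0)² = 0 + 16 = 16
|RH|² = (6−6)² + (4−5)² = 0 + 1 = 1
H is nearest.

H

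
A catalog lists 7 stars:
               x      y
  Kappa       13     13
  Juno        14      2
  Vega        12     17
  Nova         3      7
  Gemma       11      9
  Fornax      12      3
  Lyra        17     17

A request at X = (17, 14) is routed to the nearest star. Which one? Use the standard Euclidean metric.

Lyra

Compare squared distances (the ordering matches that of the actual distances):
d²(X, Kappa) = (17−13)² + (14−13)² = 16 + 1 = 17
d²(X, Juno) = (17−14)² + (14−2)² = 9 + 144 = 153
d²(X, Vega) = (17−12)² + (14−17)² = 25 + 9 = 34
d²(X, Nova) = (17−3)² + (14−7)² = 196 + 49 = 245
d²(X, Gemma) = (17−11)² + (14−9)² = 36 + 25 = 61
d²(X, Fornax) = (17−12)² + (14−3)² = 25 + 121 = 146
d²(X, Lyra) = (17−17)² + (14−17)² = 0 + 9 = 9
Minimum is at Lyra.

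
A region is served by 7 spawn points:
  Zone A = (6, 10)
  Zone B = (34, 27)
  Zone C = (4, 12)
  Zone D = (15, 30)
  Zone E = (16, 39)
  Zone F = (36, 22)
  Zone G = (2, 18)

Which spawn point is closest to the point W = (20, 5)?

Zone A

Since √ is increasing, it suffices to compare squared distances:
d²(W, Zone A) = (20−6)² + (5−10)² = 196 + 25 = 221
d²(W, Zone B) = (20−34)² + (5−27)² = 196 + 484 = 680
d²(W, Zone C) = (20−4)² + (5−12)² = 256 + 49 = 305
d²(W, Zone D) = (20−15)² + (5−30)² = 25 + 625 = 650
d²(W, Zone E) = (20−16)² + (5−39)² = 16 + 1156 = 1172
d²(W, Zone F) = (20−36)² + (5−22)² = 256 + 289 = 545
d²(W, Zone G) = (20−2)² + (5−18)² = 324 + 169 = 493
Minimum is at Zone A.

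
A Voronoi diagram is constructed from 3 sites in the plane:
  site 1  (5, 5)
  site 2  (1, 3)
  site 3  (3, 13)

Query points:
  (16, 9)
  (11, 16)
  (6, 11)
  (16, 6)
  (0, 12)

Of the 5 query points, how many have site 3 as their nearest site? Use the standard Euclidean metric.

(16, 9) — d² to each: site 1:137, site 2:261, site 3:185 → nearest is site 1
(11, 16) — d² to each: site 1:157, site 2:269, site 3:73 → nearest is site 3
(6, 11) — d² to each: site 1:37, site 2:89, site 3:13 → nearest is site 3
(16, 6) — d² to each: site 1:122, site 2:234, site 3:218 → nearest is site 1
(0, 12) — d² to each: site 1:74, site 2:82, site 3:10 → nearest is site 3
3 of the 5 points have site 3 as nearest.

3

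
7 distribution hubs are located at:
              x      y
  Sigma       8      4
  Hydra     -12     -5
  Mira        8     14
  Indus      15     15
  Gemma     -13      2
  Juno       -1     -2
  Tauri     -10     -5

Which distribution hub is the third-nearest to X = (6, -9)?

Since √ is increasing, it suffices to compare squared distances:
d²(X, Sigma) = (6−8)² + (-9−4)² = 4 + 169 = 173
d²(X, Hydra) = (6−(-12))² + (-9−(-5))² = 324 + 16 = 340
d²(X, Mira) = (6−8)² + (-9−14)² = 4 + 529 = 533
d²(X, Indus) = (6−15)² + (-9−15)² = 81 + 576 = 657
d²(X, Gemma) = (6−(-13))² + (-9−2)² = 361 + 121 = 482
d²(X, Juno) = (6−(-1))² + (-9−(-2))² = 49 + 49 = 98
d²(X, Tauri) = (6−(-10))² + (-9−(-5))² = 256 + 16 = 272
Sorted ascending: Juno, Sigma, Tauri, Hydra, … — the third-nearest is Tauri.

Tauri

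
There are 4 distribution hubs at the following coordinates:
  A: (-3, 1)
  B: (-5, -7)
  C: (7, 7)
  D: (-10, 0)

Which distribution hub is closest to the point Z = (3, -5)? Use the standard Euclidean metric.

Compare squared distances (the ordering matches that of the actual distances):
|ZA|² = (3−(-3))² + (-5−1)² = 36 + 36 = 72
|ZB|² = (3−(-5))² + (-5−(-7))² = 64 + 4 = 68
|ZC|² = (3−7)² + (-5−7)² = 16 + 144 = 160
|ZD|² = (3−(-10))² + (-5−0)² = 169 + 25 = 194
B is nearest.

B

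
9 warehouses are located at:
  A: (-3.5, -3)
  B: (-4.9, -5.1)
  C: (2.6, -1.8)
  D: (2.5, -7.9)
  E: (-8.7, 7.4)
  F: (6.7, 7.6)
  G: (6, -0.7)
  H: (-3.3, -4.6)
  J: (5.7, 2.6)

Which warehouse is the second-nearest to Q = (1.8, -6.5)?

C

Compare squared distances (the ordering matches that of the actual distances):
|QA|² = (1.8−(-3.5))² + (-6.5−(-3))² = 28.09 + 12.25 = 40.34
|QB|² = (1.8−(-4.9))² + (-6.5−(-5.1))² = 44.89 + 1.96 = 46.85
|QC|² = (1.8−2.6)² + (-6.5−(-1.8))² = 0.64 + 22.09 = 22.73
|QD|² = (1.8−2.5)² + (-6.5−(-7.9))² = 0.49 + 1.96 = 2.45
|QE|² = (1.8−(-8.7))² + (-6.5−7.4)² = 110.25 + 193.21 = 303.46
|QF|² = (1.8−6.7)² + (-6.5−7.6)² = 24.01 + 198.81 = 222.82
|QG|² = (1.8−6)² + (-6.5−(-0.7))² = 17.64 + 33.64 = 51.28
|QH|² = (1.8−(-3.3))² + (-6.5−(-4.6))² = 26.01 + 3.61 = 29.62
|QJ|² = (1.8−5.7)² + (-6.5−2.6)² = 15.21 + 82.81 = 98.02
Sorted ascending: D, C, H, … — the second-nearest is C.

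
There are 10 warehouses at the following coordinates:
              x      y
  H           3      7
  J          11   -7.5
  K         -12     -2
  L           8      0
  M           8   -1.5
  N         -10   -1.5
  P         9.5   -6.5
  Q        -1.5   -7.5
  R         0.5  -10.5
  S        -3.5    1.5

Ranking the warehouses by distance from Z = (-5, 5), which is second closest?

N

Compare squared distances (the ordering matches that of the actual distances):
|ZH|² = 64 + 4 = 68
|ZJ|² = 256 + 156.25 = 412.25
|ZK|² = 49 + 49 = 98
|ZL|² = 169 + 25 = 194
|ZM|² = 169 + 42.25 = 211.25
|ZN|² = 25 + 42.25 = 67.25
|ZP|² = 210.25 + 132.25 = 342.5
|ZQ|² = 12.25 + 156.25 = 168.5
|ZR|² = 30.25 + 240.25 = 270.5
|ZS|² = 2.25 + 12.25 = 14.5
Sorted ascending: S, N, H, … — the second-nearest is N.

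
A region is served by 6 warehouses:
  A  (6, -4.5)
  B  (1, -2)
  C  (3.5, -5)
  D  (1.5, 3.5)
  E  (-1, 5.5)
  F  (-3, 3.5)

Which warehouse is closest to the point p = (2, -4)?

Since √ is increasing, it suffices to compare squared distances:
|pA|² = (2−6)² + (-4−(-4.5))² = 16 + 0.25 = 16.25
|pB|² = (2−1)² + (-4−(-2))² = 1 + 4 = 5
|pC|² = (2−3.5)² + (-4−(-5))² = 2.25 + 1 = 3.25
|pD|² = (2−1.5)² + (-4−3.5)² = 0.25 + 56.25 = 56.5
|pE|² = (2−(-1))² + (-4−5.5)² = 9 + 90.25 = 99.25
|pF|² = (2−(-3))² + (-4−3.5)² = 25 + 56.25 = 81.25
Minimum is at C.

C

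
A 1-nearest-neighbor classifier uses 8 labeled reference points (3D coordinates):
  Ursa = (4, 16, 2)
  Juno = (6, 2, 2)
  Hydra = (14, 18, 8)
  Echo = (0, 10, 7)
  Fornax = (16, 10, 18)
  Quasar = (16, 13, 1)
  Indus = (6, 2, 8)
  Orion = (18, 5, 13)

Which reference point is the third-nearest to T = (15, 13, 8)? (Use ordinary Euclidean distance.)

Orion

Compare squared distances (the ordering matches that of the actual distances):
d²(T, Ursa) = (15−4)² + (13−16)² + (8−2)² = 121 + 9 + 36 = 166
d²(T, Juno) = (15−6)² + (13−2)² + (8−2)² = 81 + 121 + 36 = 238
d²(T, Hydra) = (15−14)² + (13−18)² + (8−8)² = 1 + 25 + 0 = 26
d²(T, Echo) = (15−0)² + (13−10)² + (8−7)² = 225 + 9 + 1 = 235
d²(T, Fornax) = (15−16)² + (13−10)² + (8−18)² = 1 + 9 + 100 = 110
d²(T, Quasar) = (15−16)² + (13−13)² + (8−1)² = 1 + 0 + 49 = 50
d²(T, Indus) = (15−6)² + (13−2)² + (8−8)² = 81 + 121 + 0 = 202
d²(T, Orion) = (15−18)² + (13−5)² + (8−13)² = 9 + 64 + 25 = 98
Sorted ascending: Hydra, Quasar, Orion, Fornax, … — the third-nearest is Orion.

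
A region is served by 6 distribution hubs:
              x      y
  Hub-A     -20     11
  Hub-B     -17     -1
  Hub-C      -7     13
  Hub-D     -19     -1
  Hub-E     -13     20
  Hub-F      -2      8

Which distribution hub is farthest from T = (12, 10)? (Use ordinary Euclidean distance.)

Hub-D

Squared Euclidean distances:
d²(T, Hub-A) = (12−(-20))² + (10−11)² = 1024 + 1 = 1025
d²(T, Hub-B) = (12−(-17))² + (10−(-1))² = 841 + 121 = 962
d²(T, Hub-C) = (12−(-7))² + (10−13)² = 361 + 9 = 370
d²(T, Hub-D) = (12−(-19))² + (10−(-1))² = 961 + 121 = 1082
d²(T, Hub-E) = (12−(-13))² + (10−20)² = 625 + 100 = 725
d²(T, Hub-F) = (12−(-2))² + (10−8)² = 196 + 4 = 200
The largest is to Hub-D.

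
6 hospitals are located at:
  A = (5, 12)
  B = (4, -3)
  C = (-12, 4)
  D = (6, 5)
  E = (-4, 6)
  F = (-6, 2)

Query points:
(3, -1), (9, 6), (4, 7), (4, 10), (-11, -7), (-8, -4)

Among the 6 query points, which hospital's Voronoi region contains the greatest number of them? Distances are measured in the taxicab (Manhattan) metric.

(3, -1) — d to each: A:15, B:3, C:20, D:9, E:14, F:12 → nearest is B
(9, 6) — d to each: A:10, B:14, C:23, D:4, E:13, F:19 → nearest is D
(4, 7) — d to each: A:6, B:10, C:19, D:4, E:9, F:15 → nearest is D
(4, 10) — d to each: A:3, B:13, C:22, D:7, E:12, F:18 → nearest is A
(-11, -7) — d to each: A:35, B:19, C:12, D:29, E:20, F:14 → nearest is C
(-8, -4) — d to each: A:29, B:13, C:12, D:23, E:14, F:8 → nearest is F
Tally — A:1, B:1, C:1, D:2, F:1. D captures the most (2).

D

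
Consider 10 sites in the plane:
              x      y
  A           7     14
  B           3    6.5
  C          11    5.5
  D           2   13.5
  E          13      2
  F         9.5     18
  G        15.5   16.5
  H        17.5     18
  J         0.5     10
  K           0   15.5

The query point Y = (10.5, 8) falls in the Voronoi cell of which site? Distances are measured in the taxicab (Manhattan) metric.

d(Y,A) = |10.5−7| + |8−14| = 3.5 + 6 = 9.5
d(Y,B) = |10.5−3| + |8−6.5| = 7.5 + 1.5 = 9
d(Y,C) = |10.5−11| + |8−5.5| = 0.5 + 2.5 = 3
d(Y,D) = |10.5−2| + |8−13.5| = 8.5 + 5.5 = 14
d(Y,E) = |10.5−13| + |8−2| = 2.5 + 6 = 8.5
d(Y,F) = |10.5−9.5| + |8−18| = 1 + 10 = 11
d(Y,G) = |10.5−15.5| + |8−16.5| = 5 + 8.5 = 13.5
d(Y,H) = |10.5−17.5| + |8−18| = 7 + 10 = 17
d(Y,J) = |10.5−0.5| + |8−10| = 10 + 2 = 12
d(Y,K) = |10.5−0| + |8−15.5| = 10.5 + 7.5 = 18
Minimum is at C.

C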